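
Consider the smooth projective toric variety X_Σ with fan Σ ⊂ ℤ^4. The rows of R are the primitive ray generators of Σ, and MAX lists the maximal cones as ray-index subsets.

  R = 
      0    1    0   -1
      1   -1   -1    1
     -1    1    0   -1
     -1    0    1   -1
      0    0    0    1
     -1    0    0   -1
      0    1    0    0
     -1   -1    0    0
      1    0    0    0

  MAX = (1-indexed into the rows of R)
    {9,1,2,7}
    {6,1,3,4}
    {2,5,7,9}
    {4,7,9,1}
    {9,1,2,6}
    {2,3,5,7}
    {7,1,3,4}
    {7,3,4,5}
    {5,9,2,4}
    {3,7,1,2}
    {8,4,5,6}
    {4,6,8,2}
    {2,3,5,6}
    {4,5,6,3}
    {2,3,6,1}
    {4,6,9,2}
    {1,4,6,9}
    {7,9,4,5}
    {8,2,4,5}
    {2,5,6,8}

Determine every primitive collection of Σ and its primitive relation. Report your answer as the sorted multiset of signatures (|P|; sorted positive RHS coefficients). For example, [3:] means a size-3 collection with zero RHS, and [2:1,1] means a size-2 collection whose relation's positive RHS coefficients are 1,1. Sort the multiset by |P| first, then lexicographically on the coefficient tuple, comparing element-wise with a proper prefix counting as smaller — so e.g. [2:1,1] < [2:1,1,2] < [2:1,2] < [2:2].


Σ has 12 primitive collections:

  P={1,5}:  v_{1} + v_{5} = v_{7}  so sig = [2:1]
  P={1,8}:  v_{1} + v_{8} = v_{6}  so sig = [2:1]
  P={3,9}:  v_{3} + v_{9} = v_{1}  so sig = [2:1]
  P={6,7}:  v_{6} + v_{7} = v_{3}  so sig = [2:1]
  P={7,8}:  v_{7} + v_{8} = v_{5} + v_{6}  so sig = [2:1,1]
  P={8,9}:  v_{8} + v_{9} = v_{2} + v_{4}  so sig = [2:1,1]
  P={3,8}:  v_{3} + v_{8} = v_{5} + 2·v_{6}  so sig = [2:1,2]
  P={2,4,7}:  v_{2} + v_{4} + v_{7} = 0  so sig = [3:]
  P={5,6,9}:  v_{5} + v_{6} + v_{9} = 0  so sig = [3:]
  P={2,3,4}:  v_{2} + v_{3} + v_{4} = v_{6}  so sig = [3:1]
  P={1,2,4}:  v_{1} + v_{2} + v_{4} = v_{6} + v_{9}  so sig = [3:1,1]
  P={2,4,5,6}:  v_{2} + v_{4} + v_{5} + v_{6} = v_{8}  so sig = [4:1]

Hence PRS(X_Σ) =
{ [2:1] ×4,  [2:1,1] ×2,  [2:1,2],  [3:] ×2,  [3:1],  [3:1,1],  [4:1] }


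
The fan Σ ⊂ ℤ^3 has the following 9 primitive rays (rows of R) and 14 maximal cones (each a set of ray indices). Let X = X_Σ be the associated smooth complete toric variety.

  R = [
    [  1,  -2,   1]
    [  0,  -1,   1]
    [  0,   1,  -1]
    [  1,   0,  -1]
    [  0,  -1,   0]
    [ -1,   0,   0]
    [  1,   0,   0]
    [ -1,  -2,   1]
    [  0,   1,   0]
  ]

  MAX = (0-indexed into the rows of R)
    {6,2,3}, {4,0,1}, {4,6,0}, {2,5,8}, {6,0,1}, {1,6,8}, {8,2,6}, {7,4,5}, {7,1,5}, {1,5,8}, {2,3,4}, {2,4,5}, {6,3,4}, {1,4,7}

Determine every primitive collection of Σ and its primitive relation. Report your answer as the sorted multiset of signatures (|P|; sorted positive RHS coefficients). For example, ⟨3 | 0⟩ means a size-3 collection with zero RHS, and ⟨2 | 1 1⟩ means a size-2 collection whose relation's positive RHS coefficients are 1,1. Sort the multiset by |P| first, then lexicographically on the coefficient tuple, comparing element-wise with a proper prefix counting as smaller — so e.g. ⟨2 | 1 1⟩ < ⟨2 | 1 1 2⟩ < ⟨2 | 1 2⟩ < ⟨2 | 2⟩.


The 18 primitive collections of Σ (r=9, n=3):

  • {1,2}:  v_{1} + v_{2} = 0  ⇒ sig = ⟨2 | 0⟩
  • {4,8}:  v_{4} + v_{8} = 0  ⇒ sig = ⟨2 | 0⟩
  • {5,6}:  v_{5} + v_{6} = 0  ⇒ sig = ⟨2 | 0⟩
  • {0,2}:  v_{0} + v_{2} = v_{4} + v_{6}  ⇒ sig = ⟨2 | 1 1⟩
  • {0,5}:  v_{0} + v_{5} = v_{1} + v_{4}  ⇒ sig = ⟨2 | 1 1⟩
  • {0,8}:  v_{0} + v_{8} = v_{1} + v_{6}  ⇒ sig = ⟨2 | 1 1⟩
  • {1,3}:  v_{1} + v_{3} = v_{4} + v_{6}  ⇒ sig = ⟨2 | 1 1⟩
  • {2,7}:  v_{2} + v_{7} = v_{4} + v_{5}  ⇒ sig = ⟨2 | 1 1⟩
  • {3,5}:  v_{3} + v_{5} = v_{2} + v_{4}  ⇒ sig = ⟨2 | 1 1⟩
  • {3,8}:  v_{3} + v_{8} = v_{2} + v_{6}  ⇒ sig = ⟨2 | 1 1⟩
  • {6,7}:  v_{6} + v_{7} = v_{1} + v_{4}  ⇒ sig = ⟨2 | 1 1⟩
  • {7,8}:  v_{7} + v_{8} = v_{1} + v_{5}  ⇒ sig = ⟨2 | 1 1⟩
  • {3,7}:  v_{3} + v_{7} = 2·v_{4}  ⇒ sig = ⟨2 | 2⟩
  • {0,3}:  v_{0} + v_{3} = 2·v_{4} + 2·v_{6}  ⇒ sig = ⟨2 | 2 2⟩
  • {0,7}:  v_{0} + v_{7} = 2·v_{1} + 2·v_{4}  ⇒ sig = ⟨2 | 2 2⟩
  • {1,4,5}:  v_{1} + v_{4} + v_{5} = v_{7}  ⇒ sig = ⟨3 | 1⟩
  • {1,4,6}:  v_{1} + v_{4} + v_{6} = v_{0}  ⇒ sig = ⟨3 | 1⟩
  • {2,4,6}:  v_{2} + v_{4} + v_{6} = v_{3}  ⇒ sig = ⟨3 | 1⟩

so the primitive-relation signature multiset is
[⟨2 | 0⟩, ⟨2 | 0⟩, ⟨2 | 0⟩, ⟨2 | 1 1⟩, ⟨2 | 1 1⟩, ⟨2 | 1 1⟩, ⟨2 | 1 1⟩, ⟨2 | 1 1⟩, ⟨2 | 1 1⟩, ⟨2 | 1 1⟩, ⟨2 | 1 1⟩, ⟨2 | 1 1⟩, ⟨2 | 2⟩, ⟨2 | 2 2⟩, ⟨2 | 2 2⟩, ⟨3 | 1⟩, ⟨3 | 1⟩, ⟨3 | 1⟩]


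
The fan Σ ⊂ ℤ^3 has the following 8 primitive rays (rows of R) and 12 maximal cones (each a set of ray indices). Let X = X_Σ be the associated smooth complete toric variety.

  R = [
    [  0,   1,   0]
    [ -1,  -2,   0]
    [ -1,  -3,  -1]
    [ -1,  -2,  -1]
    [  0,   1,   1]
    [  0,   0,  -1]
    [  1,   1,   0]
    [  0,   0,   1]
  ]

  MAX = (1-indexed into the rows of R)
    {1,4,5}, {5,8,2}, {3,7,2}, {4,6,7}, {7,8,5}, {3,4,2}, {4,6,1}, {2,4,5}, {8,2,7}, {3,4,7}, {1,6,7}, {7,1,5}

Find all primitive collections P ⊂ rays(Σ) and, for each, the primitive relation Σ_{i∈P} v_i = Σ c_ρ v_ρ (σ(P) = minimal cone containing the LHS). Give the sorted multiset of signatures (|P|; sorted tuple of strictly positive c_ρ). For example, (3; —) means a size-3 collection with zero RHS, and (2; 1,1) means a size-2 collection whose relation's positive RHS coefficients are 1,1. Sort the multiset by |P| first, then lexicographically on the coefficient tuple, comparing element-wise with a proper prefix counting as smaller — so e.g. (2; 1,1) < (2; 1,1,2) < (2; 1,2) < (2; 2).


Primitive collections (14):

  {6,8}:  v_{6} + v_{8} = 0 ; sig = (2; —)
  {1,3}:  v_{1} + v_{3} = v_{4} ; sig = (2; 1)
  {1,8}:  v_{1} + v_{8} = v_{5} ; sig = (2; 1)
  {2,6}:  v_{2} + v_{6} = v_{4} ; sig = (2; 1)
  {3,5}:  v_{3} + v_{5} = v_{2} ; sig = (2; 1)
  {4,8}:  v_{4} + v_{8} = v_{2} ; sig = (2; 1)
  {5,6}:  v_{5} + v_{6} = v_{1} ; sig = (2; 1)
  {1,2}:  v_{1} + v_{2} = v_{4} + v_{5} ; sig = (2; 1,1)
  {3,6}:  v_{3} + v_{6} = 2·v_{4} + v_{7} ; sig = (2; 1,2)
  {3,8}:  v_{3} + v_{8} = 2·v_{2} + v_{7} ; sig = (2; 1,2)
  {4,5,7}:  v_{4} + v_{5} + v_{7} = 0 ; sig = (3; —)
  {1,4,7}:  v_{1} + v_{4} + v_{7} = v_{6} ; sig = (3; 1)
  {2,4,7}:  v_{2} + v_{4} + v_{7} = v_{3} ; sig = (3; 1)
  {2,5,7}:  v_{2} + v_{5} + v_{7} = v_{8} ; sig = (3; 1)

Sorted signature multiset PRS(X):
[(2; —), (2; 1), (2; 1), (2; 1), (2; 1), (2; 1), (2; 1), (2; 1,1), (2; 1,2), (2; 1,2), (3; —), (3; 1), (3; 1), (3; 1)]


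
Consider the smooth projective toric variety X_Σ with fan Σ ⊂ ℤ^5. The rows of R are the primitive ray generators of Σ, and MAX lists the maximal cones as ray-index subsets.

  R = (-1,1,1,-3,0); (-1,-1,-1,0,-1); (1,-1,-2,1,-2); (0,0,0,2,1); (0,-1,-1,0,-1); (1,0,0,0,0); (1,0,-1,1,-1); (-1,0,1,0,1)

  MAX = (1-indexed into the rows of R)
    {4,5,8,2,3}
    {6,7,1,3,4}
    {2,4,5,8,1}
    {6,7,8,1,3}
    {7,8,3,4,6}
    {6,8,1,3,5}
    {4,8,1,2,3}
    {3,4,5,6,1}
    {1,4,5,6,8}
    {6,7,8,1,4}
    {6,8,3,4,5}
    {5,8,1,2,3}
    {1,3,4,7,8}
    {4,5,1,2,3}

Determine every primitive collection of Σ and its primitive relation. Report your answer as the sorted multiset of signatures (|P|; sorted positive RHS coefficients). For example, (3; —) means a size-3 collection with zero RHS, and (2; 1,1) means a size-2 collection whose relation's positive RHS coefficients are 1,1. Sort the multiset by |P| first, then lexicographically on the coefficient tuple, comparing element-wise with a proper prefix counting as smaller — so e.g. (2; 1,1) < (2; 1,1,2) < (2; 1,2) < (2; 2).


Minimal non-faces — 5 found among 8 rays, 14 max cones:

  • {2,6}:  v_{2} + v_{6} = v_{5}  →  sig = (2; 1)
  • {5,7}:  v_{5} + v_{7} = v_{3}  →  sig = (2; 1)
  • {2,7}:  v_{2} + v_{7} = v_{1} + 2·v_{3} + v_{4} + v_{8}  →  sig = (2; 1,1,1,2)
  • {1,3,4,6,8}:  v_{1} + v_{3} + v_{4} + v_{6} + v_{8} = 0  →  sig = (5; —)
  • {1,3,4,5,8}:  v_{1} + v_{3} + v_{4} + v_{5} + v_{8} = v_{2}  →  sig = (5; 1)

Sorted signature multiset PRS(X):
    (2; 1)
    (2; 1)
    (2; 1,1,1,2)
    (5; —)
    (5; 1)


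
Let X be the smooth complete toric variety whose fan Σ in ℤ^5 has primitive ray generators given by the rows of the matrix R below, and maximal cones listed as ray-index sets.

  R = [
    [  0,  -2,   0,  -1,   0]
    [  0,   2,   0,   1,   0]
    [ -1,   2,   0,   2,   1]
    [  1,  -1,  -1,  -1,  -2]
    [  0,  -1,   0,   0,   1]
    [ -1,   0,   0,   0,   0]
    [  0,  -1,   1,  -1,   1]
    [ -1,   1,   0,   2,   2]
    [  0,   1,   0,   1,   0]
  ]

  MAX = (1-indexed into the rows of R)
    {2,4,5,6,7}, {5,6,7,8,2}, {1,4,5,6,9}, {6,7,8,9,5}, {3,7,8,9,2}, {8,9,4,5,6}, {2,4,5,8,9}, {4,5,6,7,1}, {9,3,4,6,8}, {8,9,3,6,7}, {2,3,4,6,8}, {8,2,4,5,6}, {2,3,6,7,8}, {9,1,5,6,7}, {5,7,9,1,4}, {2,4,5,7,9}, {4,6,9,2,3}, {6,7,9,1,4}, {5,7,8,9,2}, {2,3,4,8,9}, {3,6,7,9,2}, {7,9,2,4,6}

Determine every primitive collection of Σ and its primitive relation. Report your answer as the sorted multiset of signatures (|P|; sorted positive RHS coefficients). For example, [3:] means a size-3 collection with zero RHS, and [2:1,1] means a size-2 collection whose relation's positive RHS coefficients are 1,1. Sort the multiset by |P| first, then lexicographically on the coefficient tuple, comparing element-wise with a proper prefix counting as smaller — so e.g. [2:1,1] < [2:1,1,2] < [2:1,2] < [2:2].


9 collections generate NE(X_Σ); each relation:

  • {1,2}:  v_{1} + v_{2} = 0 ; sig = [2:]
  • {3,5}:  v_{3} + v_{5} = v_{8} ; sig = [2:1]
  • {1,3}:  v_{1} + v_{3} = v_{5} + v_{6} + v_{9} ; sig = [2:1,1,1]
  • {1,8}:  v_{1} + v_{8} = 2·v_{5} + v_{6} + v_{9} ; sig = [2:1,1,2]
  • {3,4,7}:  v_{3} + v_{4} + v_{7} = 0 ; sig = [3:]
  • {4,7,8}:  v_{4} + v_{7} + v_{8} = v_{5} ; sig = [3:1]
  • {2,5,6,9}:  v_{2} + v_{5} + v_{6} + v_{9} = v_{3} ; sig = [4:1]
  • {2,6,8,9}:  v_{2} + v_{6} + v_{8} + v_{9} = 2·v_{3} ; sig = [4:2]
  • {4,5,6,7,9}:  v_{4} + v_{5} + v_{6} + v_{7} + v_{9} = v_{1} ; sig = [5:1]

Signatures (|P|; sorted positive RHS coefficients), sorted:
[[2:], [2:1], [2:1,1,1], [2:1,1,2], [3:], [3:1], [4:1], [4:2], [5:1]]


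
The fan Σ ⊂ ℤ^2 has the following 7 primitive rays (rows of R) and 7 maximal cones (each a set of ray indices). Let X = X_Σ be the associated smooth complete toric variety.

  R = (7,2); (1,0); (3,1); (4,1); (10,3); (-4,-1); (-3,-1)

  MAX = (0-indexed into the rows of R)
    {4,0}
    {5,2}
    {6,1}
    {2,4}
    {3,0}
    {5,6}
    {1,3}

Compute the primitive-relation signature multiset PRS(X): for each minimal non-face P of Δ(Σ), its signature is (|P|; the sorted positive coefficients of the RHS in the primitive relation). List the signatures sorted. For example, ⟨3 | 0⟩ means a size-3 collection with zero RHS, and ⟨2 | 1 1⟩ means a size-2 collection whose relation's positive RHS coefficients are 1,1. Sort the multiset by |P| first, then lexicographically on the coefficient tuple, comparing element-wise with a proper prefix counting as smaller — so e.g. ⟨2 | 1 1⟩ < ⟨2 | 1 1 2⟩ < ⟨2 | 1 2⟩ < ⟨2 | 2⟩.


Primitive collections (14):

  P={2,6}:  v_{2} + v_{6} = 0  so sig = ⟨2 | 0⟩
  P={3,5}:  v_{3} + v_{5} = 0  so sig = ⟨2 | 0⟩
  P={0,2}:  v_{0} + v_{2} = v_{4}  so sig = ⟨2 | 1⟩
  P={0,5}:  v_{0} + v_{5} = v_{2}  so sig = ⟨2 | 1⟩
  P={0,6}:  v_{0} + v_{6} = v_{3}  so sig = ⟨2 | 1⟩
  P={1,2}:  v_{1} + v_{2} = v_{3}  so sig = ⟨2 | 1⟩
  P={1,5}:  v_{1} + v_{5} = v_{6}  so sig = ⟨2 | 1⟩
  P={2,3}:  v_{2} + v_{3} = v_{0}  so sig = ⟨2 | 1⟩
  P={3,6}:  v_{3} + v_{6} = v_{1}  so sig = ⟨2 | 1⟩
  P={4,6}:  v_{4} + v_{6} = v_{0}  so sig = ⟨2 | 1⟩
  P={1,4}:  v_{1} + v_{4} = v_{0} + v_{3}  so sig = ⟨2 | 1 1⟩
  P={0,1}:  v_{0} + v_{1} = 2·v_{3}  so sig = ⟨2 | 2⟩
  P={3,4}:  v_{3} + v_{4} = 2·v_{0}  so sig = ⟨2 | 2⟩
  P={4,5}:  v_{4} + v_{5} = 2·v_{2}  so sig = ⟨2 | 2⟩

Sorted signature multiset PRS(X):
    |P|=2: 14 collections, coeffs (), (), (1), (1), (1), (1), (1), (1), (1), (1), (1,1), (2), (2), (2)


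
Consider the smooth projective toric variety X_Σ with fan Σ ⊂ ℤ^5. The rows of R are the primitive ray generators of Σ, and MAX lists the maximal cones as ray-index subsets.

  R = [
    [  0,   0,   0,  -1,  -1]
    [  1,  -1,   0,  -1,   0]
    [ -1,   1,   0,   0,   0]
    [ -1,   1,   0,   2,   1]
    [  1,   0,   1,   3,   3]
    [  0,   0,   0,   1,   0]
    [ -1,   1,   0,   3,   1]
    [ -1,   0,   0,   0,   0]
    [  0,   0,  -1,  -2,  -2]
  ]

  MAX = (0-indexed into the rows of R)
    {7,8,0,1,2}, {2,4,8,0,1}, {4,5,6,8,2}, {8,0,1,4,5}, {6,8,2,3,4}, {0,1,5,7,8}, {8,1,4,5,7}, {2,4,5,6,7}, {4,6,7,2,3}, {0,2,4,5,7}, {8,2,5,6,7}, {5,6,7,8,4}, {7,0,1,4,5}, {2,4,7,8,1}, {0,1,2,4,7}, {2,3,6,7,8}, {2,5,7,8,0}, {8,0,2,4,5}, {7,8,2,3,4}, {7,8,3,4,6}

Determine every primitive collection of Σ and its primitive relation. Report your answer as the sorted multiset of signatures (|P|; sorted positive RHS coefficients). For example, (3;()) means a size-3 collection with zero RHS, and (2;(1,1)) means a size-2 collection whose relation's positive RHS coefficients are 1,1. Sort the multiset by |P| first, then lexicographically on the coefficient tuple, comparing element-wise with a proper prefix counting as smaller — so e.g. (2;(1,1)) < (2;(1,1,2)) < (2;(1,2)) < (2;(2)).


Δ(Σ) — 9 vertices, 9 min non-faces:

  {3,5}:  v_{3} + v_{5} = v_{6}  →  sig = (2;(1))
  {0,3}:  v_{0} + v_{3} = v_{2} + v_{5}  →  sig = (2;(1,1))
  {1,3}:  v_{1} + v_{3} = v_{4} + v_{7} + v_{8}  →  sig = (2;(1,1,1))
  {1,6}:  v_{1} + v_{6} = v_{4} + v_{5} + v_{7} + v_{8}  →  sig = (2;(1,1,1,1))
  {0,6}:  v_{0} + v_{6} = v_{2} + 2·v_{5}  →  sig = (2;(1,2))
  {1,2,5}:  v_{1} + v_{2} + v_{5} = 0  →  sig = (3;())
  {0,4,7,8}:  v_{0} + v_{4} + v_{7} + v_{8} = 0  →  sig = (4;())
  {2,4,5,7,8}:  v_{2} + v_{4} + v_{5} + v_{7} + v_{8} = v_{3}  →  sig = (5;(1))
  {2,4,6,7,8}:  v_{2} + v_{4} + v_{6} + v_{7} + v_{8} = 2·v_{3}  →  sig = (5;(2))

Signatures (|P|; sorted positive RHS coefficients), sorted:
    |P|=2: 5 collections, coeffs (1), (1,1), (1,1,1), (1,1,1,1), (1,2)
    |P|=3: 1 collection, coeffs ()
    |P|=4: 1 collection, coeffs ()
    |P|=5: 2 collections, coeffs (1), (2)


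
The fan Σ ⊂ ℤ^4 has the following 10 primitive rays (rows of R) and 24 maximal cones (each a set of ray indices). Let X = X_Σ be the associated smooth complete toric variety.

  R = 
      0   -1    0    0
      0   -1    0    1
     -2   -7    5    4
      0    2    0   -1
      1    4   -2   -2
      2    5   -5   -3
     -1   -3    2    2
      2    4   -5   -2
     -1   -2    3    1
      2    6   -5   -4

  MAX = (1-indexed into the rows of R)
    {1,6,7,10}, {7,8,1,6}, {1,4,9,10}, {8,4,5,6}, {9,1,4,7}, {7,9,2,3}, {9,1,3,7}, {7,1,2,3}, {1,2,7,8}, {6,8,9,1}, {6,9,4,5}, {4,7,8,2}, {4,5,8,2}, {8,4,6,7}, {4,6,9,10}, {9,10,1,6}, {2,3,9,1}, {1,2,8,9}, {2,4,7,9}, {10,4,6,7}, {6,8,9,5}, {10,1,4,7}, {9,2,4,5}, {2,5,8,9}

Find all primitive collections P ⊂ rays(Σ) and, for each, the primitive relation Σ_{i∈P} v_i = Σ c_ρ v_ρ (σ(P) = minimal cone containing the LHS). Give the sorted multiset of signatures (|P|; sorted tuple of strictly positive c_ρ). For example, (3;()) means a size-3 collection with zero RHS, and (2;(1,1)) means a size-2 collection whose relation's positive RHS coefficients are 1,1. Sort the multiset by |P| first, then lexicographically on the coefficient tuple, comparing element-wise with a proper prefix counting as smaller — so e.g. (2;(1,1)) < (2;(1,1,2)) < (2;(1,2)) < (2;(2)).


19 collections generate NE(X_Σ); each relation:

  P = {2,6}:  v_{2} + v_{6} = v_{8}  so sig = (2;(1))
  P = {2,10}:  v_{2} + v_{10} = v_{6}  so sig = (2;(1))
  P = {3,10}:  v_{3} + v_{10} = v_{1}  so sig = (2;(1))
  P = {1,5}:  v_{1} + v_{5} = v_{6} + v_{9}  so sig = (2;(1,1))
  P = {3,4}:  v_{3} + v_{4} = v_{7} + v_{9}  so sig = (2;(1,1))
  P = {3,5}:  v_{3} + v_{5} = v_{2} + v_{9}  so sig = (2;(1,1))
  P = {3,6}:  v_{3} + v_{6} = v_{1} + v_{2}  so sig = (2;(1,1))
  P = {5,7}:  v_{5} + v_{7} = v_{2} + v_{4}  so sig = (2;(1,1))
  P = {5,10}:  v_{5} + v_{10} = v_{4} + 2·v_{6} + v_{9}  so sig = (2;(1,1,2))
  P = {3,8}:  v_{3} + v_{8} = v_{1} + 2·v_{2}  so sig = (2;(1,2))
  P = {8,10}:  v_{8} + v_{10} = 2·v_{6}  so sig = (2;(2))
  P = {1,2,4}:  v_{1} + v_{2} + v_{4} = 0  so sig = (3;())
  P = {6,7,9}:  v_{6} + v_{7} + v_{9} = 0  so sig = (3;())
  P = {1,4,6}:  v_{1} + v_{4} + v_{6} = v_{10}  so sig = (3;(1))
  P = {1,4,8}:  v_{1} + v_{4} + v_{8} = v_{6}  so sig = (3;(1))
  P = {4,8,9}:  v_{4} + v_{8} + v_{9} = v_{5}  so sig = (3;(1))
  P = {7,8,9}:  v_{7} + v_{8} + v_{9} = v_{2}  so sig = (3;(1))
  P = {7,9,10}:  v_{7} + v_{9} + v_{10} = v_{1} + v_{4}  so sig = (3;(1,1))
  P = {1,2,7,9}:  v_{1} + v_{2} + v_{7} + v_{9} = v_{3}  so sig = (4;(1))

Signatures (|P|; sorted positive RHS coefficients), sorted:
    |P|=2: 11 collections, coeffs (1), (1), (1), (1,1), (1,1), (1,1), (1,1), (1,1), (1,1,2), (1,2), (2)
    |P|=3: 7 collections, coeffs (), (), (1), (1), (1), (1), (1,1)
    |P|=4: 1 collection, coeffs (1)


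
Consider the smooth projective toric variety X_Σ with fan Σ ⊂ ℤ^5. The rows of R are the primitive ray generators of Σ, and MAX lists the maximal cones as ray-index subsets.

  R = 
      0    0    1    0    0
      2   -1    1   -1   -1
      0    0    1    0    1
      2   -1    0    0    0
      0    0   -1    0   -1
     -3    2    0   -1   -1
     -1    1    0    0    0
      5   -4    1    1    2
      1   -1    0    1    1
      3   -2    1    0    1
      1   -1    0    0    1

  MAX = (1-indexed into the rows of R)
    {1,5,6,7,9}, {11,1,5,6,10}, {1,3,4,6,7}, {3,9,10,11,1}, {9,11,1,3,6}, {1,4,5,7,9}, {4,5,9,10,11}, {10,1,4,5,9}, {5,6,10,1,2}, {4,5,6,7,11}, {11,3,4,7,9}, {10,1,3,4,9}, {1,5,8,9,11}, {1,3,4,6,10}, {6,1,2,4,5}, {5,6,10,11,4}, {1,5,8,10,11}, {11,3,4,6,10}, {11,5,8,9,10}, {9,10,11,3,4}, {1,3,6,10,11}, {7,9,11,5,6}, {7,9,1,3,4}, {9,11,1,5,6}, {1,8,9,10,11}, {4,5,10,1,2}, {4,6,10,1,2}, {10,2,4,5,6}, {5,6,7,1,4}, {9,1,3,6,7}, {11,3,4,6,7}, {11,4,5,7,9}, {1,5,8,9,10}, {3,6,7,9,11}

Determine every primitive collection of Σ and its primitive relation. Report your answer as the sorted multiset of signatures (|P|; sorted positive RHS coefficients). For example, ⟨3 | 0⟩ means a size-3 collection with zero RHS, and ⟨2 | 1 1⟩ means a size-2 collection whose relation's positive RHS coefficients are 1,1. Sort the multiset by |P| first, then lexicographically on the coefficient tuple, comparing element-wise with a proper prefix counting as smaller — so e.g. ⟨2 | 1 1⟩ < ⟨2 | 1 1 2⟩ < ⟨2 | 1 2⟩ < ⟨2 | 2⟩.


Δ(Σ) — 11 vertices, 17 min non-faces:

  P={3,5}:  v_{3} + v_{5} = 0  →  sig = ⟨2 | 0⟩
  P={7,8}:  v_{7} + v_{8} = v_{9} + v_{10}  →  sig = ⟨2 | 1 1⟩
  P={7,10}:  v_{7} + v_{10} = v_{3} + v_{4}  →  sig = ⟨2 | 1 1⟩
  P={2,9}:  v_{2} + v_{9} = v_{1} + v_{5} + v_{10}  →  sig = ⟨2 | 1 1 1⟩
  P={2,3}:  v_{2} + v_{3} = v_{1} + v_{4} + v_{6} + v_{10}  →  sig = ⟨2 | 1 1 1 1⟩
  P={3,8}:  v_{3} + v_{8} = v_{1} + v_{9} + v_{10} + v_{11}  →  sig = ⟨2 | 1 1 1 1⟩
  P={2,7}:  v_{2} + v_{7} = v_{1} + 2·v_{4} + v_{6}  →  sig = ⟨2 | 1 1 2⟩
  P={2,11}:  v_{2} + v_{11} = v_{5} + v_{6} + 2·v_{10}  →  sig = ⟨2 | 1 1 2⟩
  P={4,8}:  v_{4} + v_{8} = v_{5} + v_{9} + 2·v_{10}  →  sig = ⟨2 | 1 1 2⟩
  P={6,8}:  v_{6} + v_{8} = 2·v_{1} + v_{5} + 2·v_{11}  →  sig = ⟨2 | 1 2 2⟩
  P={2,8}:  v_{2} + v_{8} = 2·v_{1} + 2·v_{5} + 2·v_{10} + v_{11}  →  sig = ⟨2 | 1 2 2 2⟩
  P={4,6,9}:  v_{4} + v_{6} + v_{9} = 0  →  sig = ⟨3 | 0⟩
  P={1,4,11}:  v_{1} + v_{4} + v_{11} = v_{10}  →  sig = ⟨3 | 1⟩
  P={1,7,11}:  v_{1} + v_{7} + v_{11} = v_{3}  →  sig = ⟨3 | 1⟩
  P={6,9,10}:  v_{6} + v_{9} + v_{10} = v_{1} + v_{11}  →  sig = ⟨3 | 1 1⟩
  P={1,4,5,6,10}:  v_{1} + v_{4} + v_{5} + v_{6} + v_{10} = v_{2}  →  sig = ⟨5 | 1⟩
  P={1,5,9,10,11}:  v_{1} + v_{5} + v_{9} + v_{10} + v_{11} = v_{8}  →  sig = ⟨5 | 1⟩

Sorted signature multiset PRS(X):
    |P|=2: 11 collections, coeffs (), (1,1), (1,1), (1,1,1), (1,1,1,1), (1,1,1,1), (1,1,2), (1,1,2), (1,1,2), (1,2,2), (1,2,2,2)
    |P|=3: 4 collections, coeffs (), (1), (1), (1,1)
    |P|=5: 2 collections, coeffs (1), (1)


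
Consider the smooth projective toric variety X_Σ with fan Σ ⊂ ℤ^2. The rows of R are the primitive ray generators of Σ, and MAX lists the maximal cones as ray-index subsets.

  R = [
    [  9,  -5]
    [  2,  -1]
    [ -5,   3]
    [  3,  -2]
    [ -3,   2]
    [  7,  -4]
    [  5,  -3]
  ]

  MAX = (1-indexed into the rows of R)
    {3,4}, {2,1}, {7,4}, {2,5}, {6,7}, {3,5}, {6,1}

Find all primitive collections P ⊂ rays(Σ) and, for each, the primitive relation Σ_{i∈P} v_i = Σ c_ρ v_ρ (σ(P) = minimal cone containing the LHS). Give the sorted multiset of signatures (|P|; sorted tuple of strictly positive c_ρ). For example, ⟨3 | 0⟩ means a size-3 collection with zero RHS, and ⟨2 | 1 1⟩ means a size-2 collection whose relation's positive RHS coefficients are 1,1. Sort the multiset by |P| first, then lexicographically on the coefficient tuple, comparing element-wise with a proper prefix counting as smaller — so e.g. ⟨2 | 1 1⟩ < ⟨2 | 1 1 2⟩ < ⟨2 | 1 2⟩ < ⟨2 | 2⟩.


|primitive collections| = 14. Relations:

  • {3,7}:  v_{3} + v_{7} = 0  ⟹  sig = ⟨2 | 0⟩
  • {4,5}:  v_{4} + v_{5} = 0  ⟹  sig = ⟨2 | 0⟩
  • {2,3}:  v_{2} + v_{3} = v_{5}  ⟹  sig = ⟨2 | 1⟩
  • {2,4}:  v_{2} + v_{4} = v_{7}  ⟹  sig = ⟨2 | 1⟩
  • {2,6}:  v_{2} + v_{6} = v_{1}  ⟹  sig = ⟨2 | 1⟩
  • {2,7}:  v_{2} + v_{7} = v_{6}  ⟹  sig = ⟨2 | 1⟩
  • {3,6}:  v_{3} + v_{6} = v_{2}  ⟹  sig = ⟨2 | 1⟩
  • {5,7}:  v_{5} + v_{7} = v_{2}  ⟹  sig = ⟨2 | 1⟩
  • {1,4}:  v_{1} + v_{4} = v_{6} + v_{7}  ⟹  sig = ⟨2 | 1 1⟩
  • {1,3}:  v_{1} + v_{3} = 2·v_{2}  ⟹  sig = ⟨2 | 2⟩
  • {1,7}:  v_{1} + v_{7} = 2·v_{6}  ⟹  sig = ⟨2 | 2⟩
  • {4,6}:  v_{4} + v_{6} = 2·v_{7}  ⟹  sig = ⟨2 | 2⟩
  • {5,6}:  v_{5} + v_{6} = 2·v_{2}  ⟹  sig = ⟨2 | 2⟩
  • {1,5}:  v_{1} + v_{5} = 3·v_{2}  ⟹  sig = ⟨2 | 3⟩

Sorted signature multiset PRS(X):
    |P|=2: 14 collections, coeffs (), (), (1), (1), (1), (1), (1), (1), (1,1), (2), (2), (2), (2), (3)


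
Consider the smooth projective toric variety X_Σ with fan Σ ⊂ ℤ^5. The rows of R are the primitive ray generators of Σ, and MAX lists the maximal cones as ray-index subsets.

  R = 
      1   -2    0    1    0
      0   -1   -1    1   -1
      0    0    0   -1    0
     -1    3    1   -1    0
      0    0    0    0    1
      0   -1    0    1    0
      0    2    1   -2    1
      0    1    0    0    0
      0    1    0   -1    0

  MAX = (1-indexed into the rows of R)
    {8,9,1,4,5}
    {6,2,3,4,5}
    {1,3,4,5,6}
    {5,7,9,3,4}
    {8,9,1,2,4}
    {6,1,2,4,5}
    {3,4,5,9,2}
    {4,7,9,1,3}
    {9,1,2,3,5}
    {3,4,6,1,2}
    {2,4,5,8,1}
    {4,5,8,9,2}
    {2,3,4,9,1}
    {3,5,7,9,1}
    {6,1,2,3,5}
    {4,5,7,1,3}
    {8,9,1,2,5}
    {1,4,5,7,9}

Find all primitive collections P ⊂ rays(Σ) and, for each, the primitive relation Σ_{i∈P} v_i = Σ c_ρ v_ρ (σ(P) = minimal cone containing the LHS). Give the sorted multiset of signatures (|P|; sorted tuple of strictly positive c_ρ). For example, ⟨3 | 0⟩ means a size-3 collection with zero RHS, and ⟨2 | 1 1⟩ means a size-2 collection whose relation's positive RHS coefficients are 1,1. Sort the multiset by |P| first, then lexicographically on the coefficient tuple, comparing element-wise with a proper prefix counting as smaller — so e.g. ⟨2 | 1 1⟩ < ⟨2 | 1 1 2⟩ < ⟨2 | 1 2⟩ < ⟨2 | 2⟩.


Δ(Σ) — 9 vertices, 9 min non-faces:

  P = {6,9}:  v_{6} + v_{9} = 0 ; sig = ⟨2 | 0⟩
  P = {2,7}:  v_{2} + v_{7} = v_{9} ; sig = ⟨2 | 1⟩
  P = {3,8}:  v_{3} + v_{8} = v_{9} ; sig = ⟨2 | 1⟩
  P = {6,7}:  v_{6} + v_{7} = v_{1} + v_{3} + v_{4} + v_{5} ; sig = ⟨2 | 1 1 1 1⟩
  P = {6,8}:  v_{6} + v_{8} = v_{1} + v_{2} + v_{4} + v_{5} ; sig = ⟨2 | 1 1 1 1⟩
  P = {7,8}:  v_{7} + v_{8} = v_{1} + v_{4} + v_{5} + 2·v_{9} ; sig = ⟨2 | 1 1 1 2⟩
  P = {1,2,3,4,5}:  v_{1} + v_{2} + v_{3} + v_{4} + v_{5} = 0 ; sig = ⟨5 | 0⟩
  P = {1,2,4,5,9}:  v_{1} + v_{2} + v_{4} + v_{5} + v_{9} = v_{8} ; sig = ⟨5 | 1⟩
  P = {1,3,4,5,9}:  v_{1} + v_{3} + v_{4} + v_{5} + v_{9} = v_{7} ; sig = ⟨5 | 1⟩

Signatures (|P|; sorted positive RHS coefficients), sorted:
{ ⟨2 | 0⟩,  ⟨2 | 1⟩ ×2,  ⟨2 | 1 1 1 1⟩ ×2,  ⟨2 | 1 1 1 2⟩,  ⟨5 | 0⟩,  ⟨5 | 1⟩ ×2 }


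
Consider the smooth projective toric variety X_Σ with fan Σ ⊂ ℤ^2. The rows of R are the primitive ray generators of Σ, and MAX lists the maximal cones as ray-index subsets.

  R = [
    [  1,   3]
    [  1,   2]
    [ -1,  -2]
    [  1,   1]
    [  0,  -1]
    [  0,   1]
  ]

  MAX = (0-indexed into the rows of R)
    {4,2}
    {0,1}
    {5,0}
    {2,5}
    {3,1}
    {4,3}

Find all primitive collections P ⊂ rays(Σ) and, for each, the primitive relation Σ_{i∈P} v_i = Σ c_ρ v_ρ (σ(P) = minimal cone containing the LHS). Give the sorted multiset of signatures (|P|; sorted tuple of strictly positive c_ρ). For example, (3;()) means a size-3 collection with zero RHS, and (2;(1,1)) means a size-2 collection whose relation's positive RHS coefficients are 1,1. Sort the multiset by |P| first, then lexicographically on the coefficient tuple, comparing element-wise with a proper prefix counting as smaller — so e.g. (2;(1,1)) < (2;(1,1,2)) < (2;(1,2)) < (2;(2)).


9 collections generate NE(X_Σ); each relation:

  • {1,2}:  v_{1} + v_{2} = 0  ⇒ sig = (2;())
  • {4,5}:  v_{4} + v_{5} = 0  ⇒ sig = (2;())
  • {0,2}:  v_{0} + v_{2} = v_{5}  ⇒ sig = (2;(1))
  • {0,4}:  v_{0} + v_{4} = v_{1}  ⇒ sig = (2;(1))
  • {1,4}:  v_{1} + v_{4} = v_{3}  ⇒ sig = (2;(1))
  • {1,5}:  v_{1} + v_{5} = v_{0}  ⇒ sig = (2;(1))
  • {2,3}:  v_{2} + v_{3} = v_{4}  ⇒ sig = (2;(1))
  • {3,5}:  v_{3} + v_{5} = v_{1}  ⇒ sig = (2;(1))
  • {0,3}:  v_{0} + v_{3} = 2·v_{1}  ⇒ sig = (2;(2))

Hence PRS(X_Σ) =
    (2;())
    (2;())
    (2;(1))
    (2;(1))
    (2;(1))
    (2;(1))
    (2;(1))
    (2;(1))
    (2;(2))


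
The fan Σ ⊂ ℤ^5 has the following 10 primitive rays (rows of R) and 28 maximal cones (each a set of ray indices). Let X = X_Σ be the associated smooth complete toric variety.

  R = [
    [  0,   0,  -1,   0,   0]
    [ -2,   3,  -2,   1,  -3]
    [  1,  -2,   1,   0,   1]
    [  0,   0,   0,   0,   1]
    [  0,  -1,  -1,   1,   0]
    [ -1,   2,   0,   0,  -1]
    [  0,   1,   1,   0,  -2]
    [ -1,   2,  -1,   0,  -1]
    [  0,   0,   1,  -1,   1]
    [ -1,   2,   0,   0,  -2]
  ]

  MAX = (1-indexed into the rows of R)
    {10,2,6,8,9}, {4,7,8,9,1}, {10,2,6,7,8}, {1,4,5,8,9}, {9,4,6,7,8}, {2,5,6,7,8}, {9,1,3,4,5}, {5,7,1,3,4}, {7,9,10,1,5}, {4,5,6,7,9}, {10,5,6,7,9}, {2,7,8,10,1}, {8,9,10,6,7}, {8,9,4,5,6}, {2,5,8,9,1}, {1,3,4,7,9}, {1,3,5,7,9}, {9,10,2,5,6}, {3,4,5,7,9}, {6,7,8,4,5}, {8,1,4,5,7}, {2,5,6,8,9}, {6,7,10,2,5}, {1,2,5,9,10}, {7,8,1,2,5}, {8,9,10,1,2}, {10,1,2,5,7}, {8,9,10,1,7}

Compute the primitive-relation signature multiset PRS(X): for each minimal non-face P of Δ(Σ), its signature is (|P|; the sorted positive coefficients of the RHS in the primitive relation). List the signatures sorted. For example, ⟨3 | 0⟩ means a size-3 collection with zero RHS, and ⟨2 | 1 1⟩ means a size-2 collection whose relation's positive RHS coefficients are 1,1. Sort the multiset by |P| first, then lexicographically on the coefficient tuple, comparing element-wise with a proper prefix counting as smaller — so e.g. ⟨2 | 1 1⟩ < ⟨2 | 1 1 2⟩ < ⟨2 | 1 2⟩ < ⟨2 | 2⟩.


11 minimal non-faces of Δ(Σ) (on 10 rays):

  P={3,8}:  v_{3} + v_{8} = 0 ; sig = ⟨2 | 0⟩
  P={1,6}:  v_{1} + v_{6} = v_{8} ; sig = ⟨2 | 1⟩
  P={4,10}:  v_{4} + v_{10} = v_{6} ; sig = ⟨2 | 1⟩
  P={2,3}:  v_{2} + v_{3} = v_{5} + v_{10} ; sig = ⟨2 | 1 1⟩
  P={2,4}:  v_{2} + v_{4} = v_{5} + v_{6} + v_{8} ; sig = ⟨2 | 1 1 1⟩
  P={3,10}:  v_{3} + v_{10} = v_{5} + v_{7} + v_{9} ; sig = ⟨2 | 1 1 1⟩
  P={3,6}:  v_{3} + v_{6} = v_{4} + v_{5} + v_{7} + v_{9} ; sig = ⟨2 | 1 1 1 1⟩
  P={5,8,10}:  v_{5} + v_{8} + v_{10} = v_{2} ; sig = ⟨3 | 1⟩
  P={2,7,9}:  v_{2} + v_{7} + v_{9} = 2·v_{10} ; sig = ⟨3 | 2⟩
  P={5,7,8,9}:  v_{5} + v_{7} + v_{8} + v_{9} = v_{10} ; sig = ⟨4 | 1⟩
  P={1,4,5,7,9}:  v_{1} + v_{4} + v_{5} + v_{7} + v_{9} = 0 ; sig = ⟨5 | 0⟩

Signatures (|P|; sorted positive RHS coefficients), sorted:
[⟨2 | 0⟩, ⟨2 | 1⟩, ⟨2 | 1⟩, ⟨2 | 1 1⟩, ⟨2 | 1 1 1⟩, ⟨2 | 1 1 1⟩, ⟨2 | 1 1 1 1⟩, ⟨3 | 1⟩, ⟨3 | 2⟩, ⟨4 | 1⟩, ⟨5 | 0⟩]


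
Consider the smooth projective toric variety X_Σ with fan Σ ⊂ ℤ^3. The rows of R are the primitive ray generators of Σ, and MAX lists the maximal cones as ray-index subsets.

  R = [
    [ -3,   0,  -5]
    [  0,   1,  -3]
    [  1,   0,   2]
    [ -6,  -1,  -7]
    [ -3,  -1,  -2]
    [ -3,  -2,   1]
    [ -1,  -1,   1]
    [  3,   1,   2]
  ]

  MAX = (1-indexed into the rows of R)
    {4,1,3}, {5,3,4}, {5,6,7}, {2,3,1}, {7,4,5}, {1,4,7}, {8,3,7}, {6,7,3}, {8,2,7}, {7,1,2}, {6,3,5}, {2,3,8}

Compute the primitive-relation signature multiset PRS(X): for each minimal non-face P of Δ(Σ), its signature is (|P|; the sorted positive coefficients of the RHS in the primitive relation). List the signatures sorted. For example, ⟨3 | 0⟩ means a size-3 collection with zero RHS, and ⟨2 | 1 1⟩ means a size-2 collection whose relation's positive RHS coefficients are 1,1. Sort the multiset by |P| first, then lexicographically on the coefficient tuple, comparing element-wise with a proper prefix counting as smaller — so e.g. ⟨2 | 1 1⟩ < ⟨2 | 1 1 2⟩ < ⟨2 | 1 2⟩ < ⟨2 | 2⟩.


14 minimal non-faces of Δ(Σ) (on 8 rays):

  P = {5,8}:  v_{5} + v_{8} = 0 — sig = ⟨2 | 0⟩
  P = {1,5}:  v_{1} + v_{5} = v_{4} — sig = ⟨2 | 1⟩
  P = {1,8}:  v_{1} + v_{8} = v_{2} — sig = ⟨2 | 1⟩
  P = {2,5}:  v_{2} + v_{5} = v_{1} — sig = ⟨2 | 1⟩
  P = {2,6}:  v_{2} + v_{6} = v_{5} — sig = ⟨2 | 1⟩
  P = {4,8}:  v_{4} + v_{8} = v_{1} — sig = ⟨2 | 1⟩
  P = {6,8}:  v_{6} + v_{8} = v_{3} + v_{7} — sig = ⟨2 | 1 1⟩
  P = {1,6}:  v_{1} + v_{6} = 2·v_{5} — sig = ⟨2 | 2⟩
  P = {2,4}:  v_{2} + v_{4} = 2·v_{1} — sig = ⟨2 | 2⟩
  P = {4,6}:  v_{4} + v_{6} = 3·v_{5} — sig = ⟨2 | 3⟩
  P = {2,3,7}:  v_{2} + v_{3} + v_{7} = 0 — sig = ⟨3 | 0⟩
  P = {1,3,7}:  v_{1} + v_{3} + v_{7} = v_{5} — sig = ⟨3 | 1⟩
  P = {3,5,7}:  v_{3} + v_{5} + v_{7} = v_{6} — sig = ⟨3 | 1⟩
  P = {3,4,7}:  v_{3} + v_{4} + v_{7} = 2·v_{5} — sig = ⟨3 | 2⟩

Hence PRS(X_Σ) =
[⟨2 | 0⟩, ⟨2 | 1⟩, ⟨2 | 1⟩, ⟨2 | 1⟩, ⟨2 | 1⟩, ⟨2 | 1⟩, ⟨2 | 1 1⟩, ⟨2 | 2⟩, ⟨2 | 2⟩, ⟨2 | 3⟩, ⟨3 | 0⟩, ⟨3 | 1⟩, ⟨3 | 1⟩, ⟨3 | 2⟩]


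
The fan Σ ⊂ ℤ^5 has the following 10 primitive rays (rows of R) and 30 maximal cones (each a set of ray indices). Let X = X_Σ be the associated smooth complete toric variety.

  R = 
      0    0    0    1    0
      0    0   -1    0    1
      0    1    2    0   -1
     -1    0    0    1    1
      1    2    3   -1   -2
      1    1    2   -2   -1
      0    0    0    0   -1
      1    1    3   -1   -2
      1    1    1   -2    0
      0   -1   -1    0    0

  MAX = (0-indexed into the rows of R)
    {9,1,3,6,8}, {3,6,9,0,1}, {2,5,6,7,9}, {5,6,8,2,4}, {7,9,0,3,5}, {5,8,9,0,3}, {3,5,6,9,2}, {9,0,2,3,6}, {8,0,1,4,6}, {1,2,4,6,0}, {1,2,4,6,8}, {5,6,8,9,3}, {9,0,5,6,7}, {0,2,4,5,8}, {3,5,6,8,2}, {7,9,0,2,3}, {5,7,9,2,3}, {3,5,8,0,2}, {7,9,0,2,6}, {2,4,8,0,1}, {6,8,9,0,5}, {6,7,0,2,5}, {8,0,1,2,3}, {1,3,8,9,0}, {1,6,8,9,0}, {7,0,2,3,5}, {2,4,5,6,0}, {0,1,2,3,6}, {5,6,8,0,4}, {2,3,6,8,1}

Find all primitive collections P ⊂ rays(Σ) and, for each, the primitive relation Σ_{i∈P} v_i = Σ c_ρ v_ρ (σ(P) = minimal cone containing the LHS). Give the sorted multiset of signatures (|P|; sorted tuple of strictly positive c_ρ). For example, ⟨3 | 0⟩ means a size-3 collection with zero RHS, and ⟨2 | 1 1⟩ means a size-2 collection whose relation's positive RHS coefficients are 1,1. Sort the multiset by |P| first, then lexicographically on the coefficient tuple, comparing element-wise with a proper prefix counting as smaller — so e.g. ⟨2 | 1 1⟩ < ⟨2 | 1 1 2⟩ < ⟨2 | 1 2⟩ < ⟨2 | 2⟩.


Δ(Σ) — 10 vertices, 13 min non-faces:

  P={1,5}:  v_{1} + v_{5} = v_{8} ; sig = ⟨2 | 1⟩
  P={1,7}:  v_{1} + v_{7} = v_{0} + v_{5} ; sig = ⟨2 | 1 1⟩
  P={4,9}:  v_{4} + v_{9} = v_{0} + v_{5} + v_{6} ; sig = ⟨2 | 1 1 1⟩
  P={4,7}:  v_{4} + v_{7} = 2·v_{0} + v_{2} + 2·v_{5} + v_{6} ; sig = ⟨2 | 1 1 2 2⟩
  P={3,4}:  v_{3} + v_{4} = v_{1} + 2·v_{2} ; sig = ⟨2 | 1 2⟩
  P={7,8}:  v_{7} + v_{8} = v_{0} + 2·v_{5} ; sig = ⟨2 | 1 2⟩
  P={1,2,9}:  v_{1} + v_{2} + v_{9} = 0 ; sig = ⟨3 | 0⟩
  P={2,8,9}:  v_{2} + v_{8} + v_{9} = v_{5} ; sig = ⟨3 | 1⟩
  P={3,6,7}:  v_{3} + v_{6} + v_{7} = 2·v_{2} + v_{9} ; sig = ⟨3 | 1 2⟩
  P={0,2,5,9}:  v_{0} + v_{2} + v_{5} + v_{9} = v_{7} ; sig = ⟨4 | 1⟩
  P={0,2,6,8}:  v_{0} + v_{2} + v_{6} + v_{8} = v_{4} ; sig = ⟨4 | 1⟩
  P={0,3,5,6}:  v_{0} + v_{3} + v_{5} + v_{6} = v_{2} ; sig = ⟨4 | 1⟩
  P={0,3,6,8}:  v_{0} + v_{3} + v_{6} + v_{8} = v_{1} + v_{2} ; sig = ⟨4 | 1 1⟩

Hence PRS(X_Σ) =
    ⟨2 | 1⟩
    ⟨2 | 1 1⟩
    ⟨2 | 1 1 1⟩
    ⟨2 | 1 1 2 2⟩
    ⟨2 | 1 2⟩
    ⟨2 | 1 2⟩
    ⟨3 | 0⟩
    ⟨3 | 1⟩
    ⟨3 | 1 2⟩
    ⟨4 | 1⟩
    ⟨4 | 1⟩
    ⟨4 | 1⟩
    ⟨4 | 1 1⟩


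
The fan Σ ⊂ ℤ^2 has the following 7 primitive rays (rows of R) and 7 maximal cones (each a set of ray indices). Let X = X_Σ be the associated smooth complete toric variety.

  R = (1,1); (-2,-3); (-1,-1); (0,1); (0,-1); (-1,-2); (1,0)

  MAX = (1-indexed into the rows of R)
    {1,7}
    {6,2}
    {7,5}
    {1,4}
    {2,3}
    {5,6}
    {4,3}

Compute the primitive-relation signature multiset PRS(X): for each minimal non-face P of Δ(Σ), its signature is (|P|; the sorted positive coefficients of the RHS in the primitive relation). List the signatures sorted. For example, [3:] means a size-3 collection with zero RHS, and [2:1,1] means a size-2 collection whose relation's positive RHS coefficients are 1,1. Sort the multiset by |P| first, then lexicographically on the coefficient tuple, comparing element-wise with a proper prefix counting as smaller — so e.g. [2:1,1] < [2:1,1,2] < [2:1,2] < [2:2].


The 14 primitive collections of Σ (r=7, n=2):

  • {1,3}:  v_{1} + v_{3} = 0 ; sig = [2:]
  • {4,5}:  v_{4} + v_{5} = 0 ; sig = [2:]
  • {1,2}:  v_{1} + v_{2} = v_{6} ; sig = [2:1]
  • {1,5}:  v_{1} + v_{5} = v_{7} ; sig = [2:1]
  • {1,6}:  v_{1} + v_{6} = v_{5} ; sig = [2:1]
  • {3,5}:  v_{3} + v_{5} = v_{6} ; sig = [2:1]
  • {3,6}:  v_{3} + v_{6} = v_{2} ; sig = [2:1]
  • {3,7}:  v_{3} + v_{7} = v_{5} ; sig = [2:1]
  • {4,6}:  v_{4} + v_{6} = v_{3} ; sig = [2:1]
  • {4,7}:  v_{4} + v_{7} = v_{1} ; sig = [2:1]
  • {2,7}:  v_{2} + v_{7} = v_{5} + v_{6} ; sig = [2:1,1]
  • {2,4}:  v_{2} + v_{4} = 2·v_{3} ; sig = [2:2]
  • {2,5}:  v_{2} + v_{5} = 2·v_{6} ; sig = [2:2]
  • {6,7}:  v_{6} + v_{7} = 2·v_{5} ; sig = [2:2]

so the primitive-relation signature multiset is
    [2:]
    [2:]
    [2:1]
    [2:1]
    [2:1]
    [2:1]
    [2:1]
    [2:1]
    [2:1]
    [2:1]
    [2:1,1]
    [2:2]
    [2:2]
    [2:2]


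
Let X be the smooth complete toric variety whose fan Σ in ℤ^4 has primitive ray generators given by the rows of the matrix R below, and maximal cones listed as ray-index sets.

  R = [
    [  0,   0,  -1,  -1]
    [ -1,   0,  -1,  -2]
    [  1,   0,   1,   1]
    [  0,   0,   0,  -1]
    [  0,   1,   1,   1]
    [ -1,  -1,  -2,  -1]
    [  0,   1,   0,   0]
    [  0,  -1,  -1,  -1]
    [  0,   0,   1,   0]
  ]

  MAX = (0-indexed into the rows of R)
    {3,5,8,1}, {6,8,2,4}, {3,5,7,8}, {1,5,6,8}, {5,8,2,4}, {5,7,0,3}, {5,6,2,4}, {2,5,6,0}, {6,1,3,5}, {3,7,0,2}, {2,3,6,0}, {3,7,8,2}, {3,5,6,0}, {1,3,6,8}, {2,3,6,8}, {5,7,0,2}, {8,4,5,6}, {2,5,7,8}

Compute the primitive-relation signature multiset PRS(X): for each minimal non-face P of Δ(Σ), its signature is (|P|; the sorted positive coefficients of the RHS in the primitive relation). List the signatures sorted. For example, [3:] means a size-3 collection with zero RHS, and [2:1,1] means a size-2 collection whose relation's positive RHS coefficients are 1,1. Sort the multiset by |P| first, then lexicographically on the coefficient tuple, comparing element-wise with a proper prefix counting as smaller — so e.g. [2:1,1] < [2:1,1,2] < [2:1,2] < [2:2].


Primitive collections (12):

  P = {4,7}:  v_{4} + v_{7} = 0  →  sig = [2:]
  P = {0,4}:  v_{0} + v_{4} = v_{6}  →  sig = [2:1]
  P = {0,8}:  v_{0} + v_{8} = v_{3}  →  sig = [2:1]
  P = {1,2}:  v_{1} + v_{2} = v_{3}  →  sig = [2:1]
  P = {6,7}:  v_{6} + v_{7} = v_{0}  →  sig = [2:1]
  P = {3,4}:  v_{3} + v_{4} = v_{6} + v_{8}  →  sig = [2:1,1]
  P = {0,1}:  v_{0} + v_{1} = 2·v_{3} + v_{5} + v_{6}  →  sig = [2:1,1,2]
  P = {1,7}:  v_{1} + v_{7} = 2·v_{3} + v_{5}  →  sig = [2:1,2]
  P = {1,4}:  v_{1} + v_{4} = v_{5} + 2·v_{6} + 2·v_{8}  →  sig = [2:1,2,2]
  P = {2,3,5}:  v_{2} + v_{3} + v_{5} = v_{7}  →  sig = [3:1]
  P = {2,5,6,8}:  v_{2} + v_{5} + v_{6} + v_{8} = 0  →  sig = [4:]
  P = {3,5,6,8}:  v_{3} + v_{5} + v_{6} + v_{8} = v_{1}  →  sig = [4:1]

so the primitive-relation signature multiset is
[[2:], [2:1], [2:1], [2:1], [2:1], [2:1,1], [2:1,1,2], [2:1,2], [2:1,2,2], [3:1], [4:], [4:1]]


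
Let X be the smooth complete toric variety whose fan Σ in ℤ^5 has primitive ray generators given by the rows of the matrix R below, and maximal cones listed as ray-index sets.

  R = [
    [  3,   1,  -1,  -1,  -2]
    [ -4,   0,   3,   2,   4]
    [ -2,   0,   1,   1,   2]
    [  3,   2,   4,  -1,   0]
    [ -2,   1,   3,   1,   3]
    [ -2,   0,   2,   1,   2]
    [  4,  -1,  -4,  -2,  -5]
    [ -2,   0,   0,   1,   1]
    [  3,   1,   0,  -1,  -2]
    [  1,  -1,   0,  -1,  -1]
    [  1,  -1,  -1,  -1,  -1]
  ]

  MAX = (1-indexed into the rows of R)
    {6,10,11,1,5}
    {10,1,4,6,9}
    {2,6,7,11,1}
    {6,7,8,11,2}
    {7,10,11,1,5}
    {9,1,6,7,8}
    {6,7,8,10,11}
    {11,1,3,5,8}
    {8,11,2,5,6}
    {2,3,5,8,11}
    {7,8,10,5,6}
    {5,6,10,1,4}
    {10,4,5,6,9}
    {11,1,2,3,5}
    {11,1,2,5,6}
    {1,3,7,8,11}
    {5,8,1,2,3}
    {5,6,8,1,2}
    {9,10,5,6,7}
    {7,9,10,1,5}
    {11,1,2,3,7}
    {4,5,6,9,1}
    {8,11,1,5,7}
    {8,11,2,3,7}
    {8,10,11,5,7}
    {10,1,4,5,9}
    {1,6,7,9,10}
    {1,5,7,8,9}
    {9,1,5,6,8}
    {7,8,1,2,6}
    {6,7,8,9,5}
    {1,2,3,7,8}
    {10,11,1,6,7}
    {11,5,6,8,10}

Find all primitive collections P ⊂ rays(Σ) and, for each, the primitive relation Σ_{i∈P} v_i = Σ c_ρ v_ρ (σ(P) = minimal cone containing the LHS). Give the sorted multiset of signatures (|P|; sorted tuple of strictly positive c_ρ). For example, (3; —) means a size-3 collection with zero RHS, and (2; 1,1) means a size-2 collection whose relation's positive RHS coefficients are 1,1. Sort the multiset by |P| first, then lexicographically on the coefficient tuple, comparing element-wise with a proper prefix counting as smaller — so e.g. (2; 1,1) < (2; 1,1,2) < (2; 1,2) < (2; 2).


The 20 primitive collections of Σ (r=11, n=5):

  • {3,6}:  v_{3} + v_{6} = v_{2}  →  sig = (2; 1)
  • {3,9}:  v_{3} + v_{9} = v_{1} + v_{6}  →  sig = (2; 1,1)
  • {3,10}:  v_{3} + v_{10} = v_{6} + v_{11}  →  sig = (2; 1,1)
  • {9,11}:  v_{9} + v_{11} = v_{1} + v_{10}  →  sig = (2; 1,1)
  • {4,8}:  v_{4} + v_{8} = 2·v_{5} + v_{6} + v_{7} + v_{9}  →  sig = (2; 1,1,1,2)
  • {3,4}:  v_{3} + v_{4} = 2·v_{1} + v_{5} + 2·v_{6} + v_{10}  →  sig = (2; 1,1,2,2)
  • {4,11}:  v_{4} + v_{11} = 2·v_{1} + v_{5} + v_{6} + 2·v_{10}  →  sig = (2; 1,1,2,2)
  • {2,4}:  v_{2} + v_{4} = 2·v_{1} + v_{5} + 3·v_{6} + v_{10}  →  sig = (2; 1,1,2,3)
  • {2,9}:  v_{2} + v_{9} = v_{1} + 2·v_{6}  →  sig = (2; 1,2)
  • {2,10}:  v_{2} + v_{10} = 2·v_{6} + v_{11}  →  sig = (2; 1,2)
  • {4,7}:  v_{4} + v_{7} = 2·v_{9} + v_{10}  →  sig = (2; 1,2)
  • {3,5,7}:  v_{3} + v_{5} + v_{7} = 0  →  sig = (3; —)
  • {2,5,7}:  v_{2} + v_{5} + v_{7} = v_{6}  →  sig = (3; 1)
  • {1,8,10}:  v_{1} + v_{8} + v_{10} = v_{5} + v_{7}  →  sig = (3; 1,1)
  • {8,9,10}:  v_{8} + v_{9} + v_{10} = 2·v_{5} + v_{6} + 2·v_{7}  →  sig = (3; 1,2,2)
  • {1,6,8,11}:  v_{1} + v_{6} + v_{8} + v_{11} = 0  →  sig = (4; —)
  • {1,2,8,11}:  v_{1} + v_{2} + v_{8} + v_{11} = v_{3}  →  sig = (4; 1)
  • {1,5,6,7}:  v_{1} + v_{5} + v_{6} + v_{7} = v_{9}  →  sig = (4; 1)
  • {5,6,7,11}:  v_{5} + v_{6} + v_{7} + v_{11} = v_{10}  →  sig = (4; 1)
  • {1,5,6,9,10}:  v_{1} + v_{5} + v_{6} + v_{9} + v_{10} = v_{4}  →  sig = (5; 1)

Signatures (|P|; sorted positive RHS coefficients), sorted:
[(2; 1), (2; 1,1), (2; 1,1), (2; 1,1), (2; 1,1,1,2), (2; 1,1,2,2), (2; 1,1,2,2), (2; 1,1,2,3), (2; 1,2), (2; 1,2), (2; 1,2), (3; —), (3; 1), (3; 1,1), (3; 1,2,2), (4; —), (4; 1), (4; 1), (4; 1), (5; 1)]
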